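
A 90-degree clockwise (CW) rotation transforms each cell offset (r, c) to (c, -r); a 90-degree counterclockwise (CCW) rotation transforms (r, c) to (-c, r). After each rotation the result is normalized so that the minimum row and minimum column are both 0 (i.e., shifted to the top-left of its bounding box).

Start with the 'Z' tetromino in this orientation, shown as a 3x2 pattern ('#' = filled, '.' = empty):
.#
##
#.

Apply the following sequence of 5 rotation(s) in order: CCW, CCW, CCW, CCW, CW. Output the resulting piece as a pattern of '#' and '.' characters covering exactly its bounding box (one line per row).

Answer: ##.
.##

Derivation:
Start:
.#
##
#.
After rotation 1 (CCW):
##.
.##
After rotation 2 (CCW):
.#
##
#.
After rotation 3 (CCW):
##.
.##
After rotation 4 (CCW):
.#
##
#.
After rotation 5 (CW):
##.
.##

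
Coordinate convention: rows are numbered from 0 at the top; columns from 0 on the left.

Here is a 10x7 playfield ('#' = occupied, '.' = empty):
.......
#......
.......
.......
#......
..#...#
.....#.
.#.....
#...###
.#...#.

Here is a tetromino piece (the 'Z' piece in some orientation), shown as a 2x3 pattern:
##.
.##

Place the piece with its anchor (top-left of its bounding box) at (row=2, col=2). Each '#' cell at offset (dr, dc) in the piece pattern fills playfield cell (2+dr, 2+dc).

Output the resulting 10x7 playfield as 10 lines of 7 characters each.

Answer: .......
#......
..##...
...##..
#......
..#...#
.....#.
.#.....
#...###
.#...#.

Derivation:
Fill (2+0,2+0) = (2,2)
Fill (2+0,2+1) = (2,3)
Fill (2+1,2+1) = (3,3)
Fill (2+1,2+2) = (3,4)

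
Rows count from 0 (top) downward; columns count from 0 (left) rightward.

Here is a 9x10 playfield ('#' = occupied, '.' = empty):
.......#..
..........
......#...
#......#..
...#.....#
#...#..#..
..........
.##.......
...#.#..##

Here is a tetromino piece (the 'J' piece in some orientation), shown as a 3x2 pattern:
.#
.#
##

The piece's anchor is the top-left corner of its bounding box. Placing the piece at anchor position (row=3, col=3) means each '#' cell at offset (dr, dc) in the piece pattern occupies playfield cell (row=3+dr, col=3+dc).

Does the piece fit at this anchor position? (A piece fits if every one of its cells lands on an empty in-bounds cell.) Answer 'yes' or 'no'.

Answer: no

Derivation:
Check each piece cell at anchor (3, 3):
  offset (0,1) -> (3,4): empty -> OK
  offset (1,1) -> (4,4): empty -> OK
  offset (2,0) -> (5,3): empty -> OK
  offset (2,1) -> (5,4): occupied ('#') -> FAIL
All cells valid: no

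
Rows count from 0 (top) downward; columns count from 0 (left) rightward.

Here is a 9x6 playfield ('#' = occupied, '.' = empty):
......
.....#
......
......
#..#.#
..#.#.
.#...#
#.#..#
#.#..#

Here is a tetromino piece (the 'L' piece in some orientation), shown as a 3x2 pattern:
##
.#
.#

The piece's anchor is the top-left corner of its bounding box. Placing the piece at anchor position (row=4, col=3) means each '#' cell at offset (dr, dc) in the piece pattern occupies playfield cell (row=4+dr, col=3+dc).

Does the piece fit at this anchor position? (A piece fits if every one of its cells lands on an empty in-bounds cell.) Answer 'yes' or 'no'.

Answer: no

Derivation:
Check each piece cell at anchor (4, 3):
  offset (0,0) -> (4,3): occupied ('#') -> FAIL
  offset (0,1) -> (4,4): empty -> OK
  offset (1,1) -> (5,4): occupied ('#') -> FAIL
  offset (2,1) -> (6,4): empty -> OK
All cells valid: no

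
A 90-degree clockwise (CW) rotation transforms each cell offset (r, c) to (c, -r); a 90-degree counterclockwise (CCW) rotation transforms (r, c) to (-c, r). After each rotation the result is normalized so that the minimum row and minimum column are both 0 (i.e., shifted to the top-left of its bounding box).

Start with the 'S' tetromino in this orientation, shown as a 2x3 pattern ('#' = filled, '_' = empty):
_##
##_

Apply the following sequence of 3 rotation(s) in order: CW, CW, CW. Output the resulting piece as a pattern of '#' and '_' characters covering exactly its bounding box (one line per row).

Start:
_##
##_
After rotation 1 (CW):
#_
##
_#
After rotation 2 (CW):
_##
##_
After rotation 3 (CW):
#_
##
_#

Answer: #_
##
_#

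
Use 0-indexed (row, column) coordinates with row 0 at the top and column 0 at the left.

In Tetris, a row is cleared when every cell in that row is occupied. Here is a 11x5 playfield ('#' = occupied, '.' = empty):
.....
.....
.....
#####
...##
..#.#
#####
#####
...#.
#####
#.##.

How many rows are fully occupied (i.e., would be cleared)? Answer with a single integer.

Check each row:
  row 0: 5 empty cells -> not full
  row 1: 5 empty cells -> not full
  row 2: 5 empty cells -> not full
  row 3: 0 empty cells -> FULL (clear)
  row 4: 3 empty cells -> not full
  row 5: 3 empty cells -> not full
  row 6: 0 empty cells -> FULL (clear)
  row 7: 0 empty cells -> FULL (clear)
  row 8: 4 empty cells -> not full
  row 9: 0 empty cells -> FULL (clear)
  row 10: 2 empty cells -> not full
Total rows cleared: 4

Answer: 4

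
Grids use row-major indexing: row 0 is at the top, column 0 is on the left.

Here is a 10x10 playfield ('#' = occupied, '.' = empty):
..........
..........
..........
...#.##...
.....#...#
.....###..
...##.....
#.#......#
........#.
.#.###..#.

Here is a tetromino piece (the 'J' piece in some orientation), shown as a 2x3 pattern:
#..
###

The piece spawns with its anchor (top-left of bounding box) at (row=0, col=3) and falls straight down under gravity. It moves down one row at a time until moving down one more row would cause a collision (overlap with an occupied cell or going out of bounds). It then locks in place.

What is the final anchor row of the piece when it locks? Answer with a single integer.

Answer: 1

Derivation:
Spawn at (row=0, col=3). Try each row:
  row 0: fits
  row 1: fits
  row 2: blocked -> lock at row 1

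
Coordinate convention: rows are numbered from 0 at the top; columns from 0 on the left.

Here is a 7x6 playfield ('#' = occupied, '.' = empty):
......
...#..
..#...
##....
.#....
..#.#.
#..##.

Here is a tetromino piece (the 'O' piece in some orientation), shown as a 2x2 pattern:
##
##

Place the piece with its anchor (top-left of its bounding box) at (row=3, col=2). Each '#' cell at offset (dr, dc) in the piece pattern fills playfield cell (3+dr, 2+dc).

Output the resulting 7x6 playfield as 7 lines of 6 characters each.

Fill (3+0,2+0) = (3,2)
Fill (3+0,2+1) = (3,3)
Fill (3+1,2+0) = (4,2)
Fill (3+1,2+1) = (4,3)

Answer: ......
...#..
..#...
####..
.###..
..#.#.
#..##.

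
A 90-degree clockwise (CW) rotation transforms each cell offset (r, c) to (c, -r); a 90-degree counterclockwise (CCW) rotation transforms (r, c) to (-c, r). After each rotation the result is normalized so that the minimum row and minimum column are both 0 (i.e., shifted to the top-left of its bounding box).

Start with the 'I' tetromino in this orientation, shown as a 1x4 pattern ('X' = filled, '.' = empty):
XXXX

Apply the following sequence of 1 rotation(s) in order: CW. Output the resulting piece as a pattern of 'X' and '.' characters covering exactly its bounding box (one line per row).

Start:
XXXX
After rotation 1 (CW):
X
X
X
X

Answer: X
X
X
X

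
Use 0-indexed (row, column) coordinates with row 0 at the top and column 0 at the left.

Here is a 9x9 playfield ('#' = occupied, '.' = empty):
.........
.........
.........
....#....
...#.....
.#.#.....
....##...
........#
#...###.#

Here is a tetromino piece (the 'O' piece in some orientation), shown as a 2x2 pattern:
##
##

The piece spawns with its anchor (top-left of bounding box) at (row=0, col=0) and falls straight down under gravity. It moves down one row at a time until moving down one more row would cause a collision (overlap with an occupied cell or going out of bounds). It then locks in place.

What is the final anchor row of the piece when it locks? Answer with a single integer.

Answer: 3

Derivation:
Spawn at (row=0, col=0). Try each row:
  row 0: fits
  row 1: fits
  row 2: fits
  row 3: fits
  row 4: blocked -> lock at row 3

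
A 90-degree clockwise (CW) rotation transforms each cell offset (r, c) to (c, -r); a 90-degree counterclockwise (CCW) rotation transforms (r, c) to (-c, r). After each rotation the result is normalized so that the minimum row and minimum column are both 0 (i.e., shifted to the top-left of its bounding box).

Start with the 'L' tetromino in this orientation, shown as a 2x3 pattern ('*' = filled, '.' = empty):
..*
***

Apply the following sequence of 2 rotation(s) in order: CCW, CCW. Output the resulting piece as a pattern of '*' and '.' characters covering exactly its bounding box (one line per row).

Answer: ***
*..

Derivation:
Start:
..*
***
After rotation 1 (CCW):
**
.*
.*
After rotation 2 (CCW):
***
*..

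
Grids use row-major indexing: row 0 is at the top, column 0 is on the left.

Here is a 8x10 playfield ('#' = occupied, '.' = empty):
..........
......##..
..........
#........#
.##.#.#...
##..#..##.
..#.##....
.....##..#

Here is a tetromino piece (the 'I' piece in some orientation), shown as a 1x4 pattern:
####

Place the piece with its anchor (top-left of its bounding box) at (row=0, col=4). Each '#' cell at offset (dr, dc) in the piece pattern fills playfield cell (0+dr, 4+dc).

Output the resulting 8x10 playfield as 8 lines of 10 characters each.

Fill (0+0,4+0) = (0,4)
Fill (0+0,4+1) = (0,5)
Fill (0+0,4+2) = (0,6)
Fill (0+0,4+3) = (0,7)

Answer: ....####..
......##..
..........
#........#
.##.#.#...
##..#..##.
..#.##....
.....##..#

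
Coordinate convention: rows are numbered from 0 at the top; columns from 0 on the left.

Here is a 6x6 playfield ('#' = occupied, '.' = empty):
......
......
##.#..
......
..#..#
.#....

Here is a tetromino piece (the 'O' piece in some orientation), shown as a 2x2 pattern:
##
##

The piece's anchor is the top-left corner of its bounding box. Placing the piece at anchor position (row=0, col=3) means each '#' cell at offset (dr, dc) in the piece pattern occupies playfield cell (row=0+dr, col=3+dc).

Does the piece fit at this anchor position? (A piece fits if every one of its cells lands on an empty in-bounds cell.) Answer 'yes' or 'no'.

Answer: yes

Derivation:
Check each piece cell at anchor (0, 3):
  offset (0,0) -> (0,3): empty -> OK
  offset (0,1) -> (0,4): empty -> OK
  offset (1,0) -> (1,3): empty -> OK
  offset (1,1) -> (1,4): empty -> OK
All cells valid: yes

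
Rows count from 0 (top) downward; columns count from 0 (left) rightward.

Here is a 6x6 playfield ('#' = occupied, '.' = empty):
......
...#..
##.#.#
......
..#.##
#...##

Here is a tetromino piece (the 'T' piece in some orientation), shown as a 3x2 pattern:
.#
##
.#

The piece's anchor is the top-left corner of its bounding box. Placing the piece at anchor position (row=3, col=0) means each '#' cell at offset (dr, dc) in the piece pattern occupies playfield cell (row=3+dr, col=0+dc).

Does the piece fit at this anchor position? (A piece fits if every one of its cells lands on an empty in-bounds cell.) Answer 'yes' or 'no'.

Check each piece cell at anchor (3, 0):
  offset (0,1) -> (3,1): empty -> OK
  offset (1,0) -> (4,0): empty -> OK
  offset (1,1) -> (4,1): empty -> OK
  offset (2,1) -> (5,1): empty -> OK
All cells valid: yes

Answer: yes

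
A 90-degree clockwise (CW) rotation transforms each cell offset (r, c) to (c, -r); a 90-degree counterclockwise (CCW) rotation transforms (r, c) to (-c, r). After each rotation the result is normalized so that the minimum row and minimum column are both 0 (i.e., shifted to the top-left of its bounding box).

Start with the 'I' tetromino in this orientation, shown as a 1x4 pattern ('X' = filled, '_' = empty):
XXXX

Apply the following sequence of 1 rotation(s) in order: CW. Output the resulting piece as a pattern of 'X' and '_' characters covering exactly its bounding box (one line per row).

Answer: X
X
X
X

Derivation:
Start:
XXXX
After rotation 1 (CW):
X
X
X
X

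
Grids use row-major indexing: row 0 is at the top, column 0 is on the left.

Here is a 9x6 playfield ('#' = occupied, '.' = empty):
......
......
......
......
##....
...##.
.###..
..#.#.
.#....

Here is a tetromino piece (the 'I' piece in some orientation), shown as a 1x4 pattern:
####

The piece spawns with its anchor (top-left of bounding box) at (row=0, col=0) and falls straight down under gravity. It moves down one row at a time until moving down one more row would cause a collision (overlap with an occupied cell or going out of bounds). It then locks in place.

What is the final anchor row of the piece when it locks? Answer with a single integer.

Answer: 3

Derivation:
Spawn at (row=0, col=0). Try each row:
  row 0: fits
  row 1: fits
  row 2: fits
  row 3: fits
  row 4: blocked -> lock at row 3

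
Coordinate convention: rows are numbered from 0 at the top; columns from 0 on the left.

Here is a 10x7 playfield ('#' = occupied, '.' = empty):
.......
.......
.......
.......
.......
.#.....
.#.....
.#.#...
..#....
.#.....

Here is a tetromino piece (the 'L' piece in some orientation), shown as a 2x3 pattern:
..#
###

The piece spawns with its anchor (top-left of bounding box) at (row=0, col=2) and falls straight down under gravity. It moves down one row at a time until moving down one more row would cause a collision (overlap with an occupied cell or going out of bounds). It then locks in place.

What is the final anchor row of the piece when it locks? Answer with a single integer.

Spawn at (row=0, col=2). Try each row:
  row 0: fits
  row 1: fits
  row 2: fits
  row 3: fits
  row 4: fits
  row 5: fits
  row 6: blocked -> lock at row 5

Answer: 5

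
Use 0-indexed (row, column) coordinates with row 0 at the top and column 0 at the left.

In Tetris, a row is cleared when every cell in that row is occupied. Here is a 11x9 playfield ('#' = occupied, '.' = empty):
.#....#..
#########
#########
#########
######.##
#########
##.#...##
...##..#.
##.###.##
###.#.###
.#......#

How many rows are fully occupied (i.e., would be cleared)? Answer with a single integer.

Check each row:
  row 0: 7 empty cells -> not full
  row 1: 0 empty cells -> FULL (clear)
  row 2: 0 empty cells -> FULL (clear)
  row 3: 0 empty cells -> FULL (clear)
  row 4: 1 empty cell -> not full
  row 5: 0 empty cells -> FULL (clear)
  row 6: 4 empty cells -> not full
  row 7: 6 empty cells -> not full
  row 8: 2 empty cells -> not full
  row 9: 2 empty cells -> not full
  row 10: 7 empty cells -> not full
Total rows cleared: 4

Answer: 4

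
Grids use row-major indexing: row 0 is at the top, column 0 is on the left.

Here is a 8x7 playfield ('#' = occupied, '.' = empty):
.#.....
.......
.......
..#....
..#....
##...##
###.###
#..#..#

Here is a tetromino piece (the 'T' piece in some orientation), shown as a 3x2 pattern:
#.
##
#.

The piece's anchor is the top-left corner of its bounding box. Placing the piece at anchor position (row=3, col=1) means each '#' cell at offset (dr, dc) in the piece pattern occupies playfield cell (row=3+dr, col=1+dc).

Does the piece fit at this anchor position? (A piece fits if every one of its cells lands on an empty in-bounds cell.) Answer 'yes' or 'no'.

Answer: no

Derivation:
Check each piece cell at anchor (3, 1):
  offset (0,0) -> (3,1): empty -> OK
  offset (1,0) -> (4,1): empty -> OK
  offset (1,1) -> (4,2): occupied ('#') -> FAIL
  offset (2,0) -> (5,1): occupied ('#') -> FAIL
All cells valid: no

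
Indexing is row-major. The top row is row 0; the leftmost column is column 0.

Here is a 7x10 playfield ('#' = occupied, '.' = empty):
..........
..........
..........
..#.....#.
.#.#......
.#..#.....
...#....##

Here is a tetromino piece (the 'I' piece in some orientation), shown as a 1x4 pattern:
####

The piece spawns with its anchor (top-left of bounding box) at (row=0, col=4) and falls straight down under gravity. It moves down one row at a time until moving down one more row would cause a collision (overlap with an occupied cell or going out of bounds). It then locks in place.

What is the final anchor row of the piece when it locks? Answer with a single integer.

Answer: 4

Derivation:
Spawn at (row=0, col=4). Try each row:
  row 0: fits
  row 1: fits
  row 2: fits
  row 3: fits
  row 4: fits
  row 5: blocked -> lock at row 4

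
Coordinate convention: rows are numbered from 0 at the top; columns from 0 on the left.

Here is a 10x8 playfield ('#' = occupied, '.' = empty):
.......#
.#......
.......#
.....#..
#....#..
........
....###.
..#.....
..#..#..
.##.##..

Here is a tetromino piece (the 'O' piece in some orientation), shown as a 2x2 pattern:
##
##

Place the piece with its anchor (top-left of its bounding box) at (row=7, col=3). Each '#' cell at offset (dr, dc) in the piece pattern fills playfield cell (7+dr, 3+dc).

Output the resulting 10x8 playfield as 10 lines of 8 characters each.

Fill (7+0,3+0) = (7,3)
Fill (7+0,3+1) = (7,4)
Fill (7+1,3+0) = (8,3)
Fill (7+1,3+1) = (8,4)

Answer: .......#
.#......
.......#
.....#..
#....#..
........
....###.
..###...
..####..
.##.##..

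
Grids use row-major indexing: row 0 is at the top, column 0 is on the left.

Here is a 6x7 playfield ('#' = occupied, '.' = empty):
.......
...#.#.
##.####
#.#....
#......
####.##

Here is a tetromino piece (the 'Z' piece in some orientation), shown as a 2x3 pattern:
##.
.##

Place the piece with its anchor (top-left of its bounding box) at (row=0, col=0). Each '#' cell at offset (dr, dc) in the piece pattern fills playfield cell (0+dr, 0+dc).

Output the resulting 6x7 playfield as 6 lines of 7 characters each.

Fill (0+0,0+0) = (0,0)
Fill (0+0,0+1) = (0,1)
Fill (0+1,0+1) = (1,1)
Fill (0+1,0+2) = (1,2)

Answer: ##.....
.###.#.
##.####
#.#....
#......
####.##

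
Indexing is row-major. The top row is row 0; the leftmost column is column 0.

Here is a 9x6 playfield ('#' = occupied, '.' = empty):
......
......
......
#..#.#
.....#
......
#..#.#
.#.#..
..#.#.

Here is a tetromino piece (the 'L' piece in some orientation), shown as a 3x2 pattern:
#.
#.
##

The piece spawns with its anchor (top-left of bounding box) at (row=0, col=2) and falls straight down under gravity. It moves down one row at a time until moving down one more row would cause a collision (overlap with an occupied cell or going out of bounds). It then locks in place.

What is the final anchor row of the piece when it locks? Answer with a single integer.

Answer: 0

Derivation:
Spawn at (row=0, col=2). Try each row:
  row 0: fits
  row 1: blocked -> lock at row 0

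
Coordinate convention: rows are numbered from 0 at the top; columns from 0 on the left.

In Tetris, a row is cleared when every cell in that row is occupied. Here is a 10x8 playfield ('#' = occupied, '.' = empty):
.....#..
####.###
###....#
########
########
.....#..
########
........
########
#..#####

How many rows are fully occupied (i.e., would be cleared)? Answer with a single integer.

Check each row:
  row 0: 7 empty cells -> not full
  row 1: 1 empty cell -> not full
  row 2: 4 empty cells -> not full
  row 3: 0 empty cells -> FULL (clear)
  row 4: 0 empty cells -> FULL (clear)
  row 5: 7 empty cells -> not full
  row 6: 0 empty cells -> FULL (clear)
  row 7: 8 empty cells -> not full
  row 8: 0 empty cells -> FULL (clear)
  row 9: 2 empty cells -> not full
Total rows cleared: 4

Answer: 4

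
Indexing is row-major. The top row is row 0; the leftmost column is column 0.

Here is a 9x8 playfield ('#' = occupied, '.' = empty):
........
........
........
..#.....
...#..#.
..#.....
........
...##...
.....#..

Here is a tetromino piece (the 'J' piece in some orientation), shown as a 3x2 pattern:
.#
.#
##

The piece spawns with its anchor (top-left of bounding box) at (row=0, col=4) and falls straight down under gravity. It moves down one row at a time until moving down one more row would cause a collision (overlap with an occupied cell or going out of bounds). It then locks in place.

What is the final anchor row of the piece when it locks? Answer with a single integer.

Spawn at (row=0, col=4). Try each row:
  row 0: fits
  row 1: fits
  row 2: fits
  row 3: fits
  row 4: fits
  row 5: blocked -> lock at row 4

Answer: 4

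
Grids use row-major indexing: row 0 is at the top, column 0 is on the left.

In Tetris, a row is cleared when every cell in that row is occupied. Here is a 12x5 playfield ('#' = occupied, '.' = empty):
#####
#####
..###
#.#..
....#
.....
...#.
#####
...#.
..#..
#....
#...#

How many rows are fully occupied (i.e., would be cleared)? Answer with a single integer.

Answer: 3

Derivation:
Check each row:
  row 0: 0 empty cells -> FULL (clear)
  row 1: 0 empty cells -> FULL (clear)
  row 2: 2 empty cells -> not full
  row 3: 3 empty cells -> not full
  row 4: 4 empty cells -> not full
  row 5: 5 empty cells -> not full
  row 6: 4 empty cells -> not full
  row 7: 0 empty cells -> FULL (clear)
  row 8: 4 empty cells -> not full
  row 9: 4 empty cells -> not full
  row 10: 4 empty cells -> not full
  row 11: 3 empty cells -> not full
Total rows cleared: 3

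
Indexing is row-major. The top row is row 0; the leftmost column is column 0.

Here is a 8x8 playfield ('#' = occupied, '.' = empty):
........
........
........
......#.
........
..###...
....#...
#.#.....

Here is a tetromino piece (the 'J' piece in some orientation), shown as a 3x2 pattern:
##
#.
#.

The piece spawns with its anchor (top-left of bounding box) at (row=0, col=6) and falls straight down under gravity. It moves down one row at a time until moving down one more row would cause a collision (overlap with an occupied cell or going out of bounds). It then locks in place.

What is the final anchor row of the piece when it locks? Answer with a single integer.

Spawn at (row=0, col=6). Try each row:
  row 0: fits
  row 1: blocked -> lock at row 0

Answer: 0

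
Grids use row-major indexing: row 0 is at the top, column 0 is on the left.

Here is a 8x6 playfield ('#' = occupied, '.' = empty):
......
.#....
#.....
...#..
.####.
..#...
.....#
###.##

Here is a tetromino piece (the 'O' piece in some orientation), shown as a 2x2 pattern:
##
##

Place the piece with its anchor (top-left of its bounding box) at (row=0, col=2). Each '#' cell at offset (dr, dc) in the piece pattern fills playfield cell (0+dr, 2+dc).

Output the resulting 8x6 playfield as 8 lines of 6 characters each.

Fill (0+0,2+0) = (0,2)
Fill (0+0,2+1) = (0,3)
Fill (0+1,2+0) = (1,2)
Fill (0+1,2+1) = (1,3)

Answer: ..##..
.###..
#.....
...#..
.####.
..#...
.....#
###.##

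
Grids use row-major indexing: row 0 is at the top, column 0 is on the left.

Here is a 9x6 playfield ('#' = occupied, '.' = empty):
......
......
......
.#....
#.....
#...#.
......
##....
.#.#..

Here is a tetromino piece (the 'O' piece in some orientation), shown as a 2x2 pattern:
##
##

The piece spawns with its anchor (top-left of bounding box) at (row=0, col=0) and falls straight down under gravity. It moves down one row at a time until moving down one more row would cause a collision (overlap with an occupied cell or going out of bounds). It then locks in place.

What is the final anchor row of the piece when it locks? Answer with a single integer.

Spawn at (row=0, col=0). Try each row:
  row 0: fits
  row 1: fits
  row 2: blocked -> lock at row 1

Answer: 1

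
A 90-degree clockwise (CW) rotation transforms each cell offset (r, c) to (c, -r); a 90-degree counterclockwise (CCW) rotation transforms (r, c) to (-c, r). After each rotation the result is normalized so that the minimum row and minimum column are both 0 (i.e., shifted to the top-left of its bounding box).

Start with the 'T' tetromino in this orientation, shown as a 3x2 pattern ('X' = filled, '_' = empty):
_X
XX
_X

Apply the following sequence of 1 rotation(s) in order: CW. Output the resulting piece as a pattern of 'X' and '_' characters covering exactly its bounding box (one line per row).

Start:
_X
XX
_X
After rotation 1 (CW):
_X_
XXX

Answer: _X_
XXX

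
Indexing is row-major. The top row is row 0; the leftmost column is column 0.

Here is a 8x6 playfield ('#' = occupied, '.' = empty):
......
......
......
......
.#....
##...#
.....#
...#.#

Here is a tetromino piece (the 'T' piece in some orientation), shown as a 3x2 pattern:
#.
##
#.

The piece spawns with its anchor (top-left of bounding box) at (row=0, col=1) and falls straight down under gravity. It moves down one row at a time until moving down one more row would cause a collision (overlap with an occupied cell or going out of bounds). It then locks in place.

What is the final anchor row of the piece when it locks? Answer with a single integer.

Answer: 1

Derivation:
Spawn at (row=0, col=1). Try each row:
  row 0: fits
  row 1: fits
  row 2: blocked -> lock at row 1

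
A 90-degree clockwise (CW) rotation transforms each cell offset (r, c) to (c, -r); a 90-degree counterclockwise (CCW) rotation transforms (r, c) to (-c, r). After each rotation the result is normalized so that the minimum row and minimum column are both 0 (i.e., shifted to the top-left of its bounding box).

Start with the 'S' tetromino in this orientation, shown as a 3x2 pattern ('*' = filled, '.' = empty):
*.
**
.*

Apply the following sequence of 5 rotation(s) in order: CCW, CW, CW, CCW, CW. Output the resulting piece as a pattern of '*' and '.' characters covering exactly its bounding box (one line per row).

Start:
*.
**
.*
After rotation 1 (CCW):
.**
**.
After rotation 2 (CW):
*.
**
.*
After rotation 3 (CW):
.**
**.
After rotation 4 (CCW):
*.
**
.*
After rotation 5 (CW):
.**
**.

Answer: .**
**.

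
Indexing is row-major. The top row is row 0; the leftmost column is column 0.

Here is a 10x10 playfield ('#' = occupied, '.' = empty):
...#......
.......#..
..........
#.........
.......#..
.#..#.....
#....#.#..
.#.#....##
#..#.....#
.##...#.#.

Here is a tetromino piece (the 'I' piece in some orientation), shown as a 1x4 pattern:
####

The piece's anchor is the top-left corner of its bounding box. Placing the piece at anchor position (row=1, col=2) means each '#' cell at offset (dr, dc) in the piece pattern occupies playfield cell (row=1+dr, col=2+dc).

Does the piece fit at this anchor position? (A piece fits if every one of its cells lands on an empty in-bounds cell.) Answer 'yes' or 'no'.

Answer: yes

Derivation:
Check each piece cell at anchor (1, 2):
  offset (0,0) -> (1,2): empty -> OK
  offset (0,1) -> (1,3): empty -> OK
  offset (0,2) -> (1,4): empty -> OK
  offset (0,3) -> (1,5): empty -> OK
All cells valid: yes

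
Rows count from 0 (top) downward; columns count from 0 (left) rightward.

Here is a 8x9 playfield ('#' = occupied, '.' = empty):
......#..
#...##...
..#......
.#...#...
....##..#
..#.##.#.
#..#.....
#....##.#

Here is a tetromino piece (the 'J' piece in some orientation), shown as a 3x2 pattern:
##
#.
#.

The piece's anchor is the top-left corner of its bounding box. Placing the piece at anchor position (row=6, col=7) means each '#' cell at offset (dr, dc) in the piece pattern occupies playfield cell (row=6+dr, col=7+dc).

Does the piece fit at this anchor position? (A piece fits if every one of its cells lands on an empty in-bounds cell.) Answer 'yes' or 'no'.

Check each piece cell at anchor (6, 7):
  offset (0,0) -> (6,7): empty -> OK
  offset (0,1) -> (6,8): empty -> OK
  offset (1,0) -> (7,7): empty -> OK
  offset (2,0) -> (8,7): out of bounds -> FAIL
All cells valid: no

Answer: no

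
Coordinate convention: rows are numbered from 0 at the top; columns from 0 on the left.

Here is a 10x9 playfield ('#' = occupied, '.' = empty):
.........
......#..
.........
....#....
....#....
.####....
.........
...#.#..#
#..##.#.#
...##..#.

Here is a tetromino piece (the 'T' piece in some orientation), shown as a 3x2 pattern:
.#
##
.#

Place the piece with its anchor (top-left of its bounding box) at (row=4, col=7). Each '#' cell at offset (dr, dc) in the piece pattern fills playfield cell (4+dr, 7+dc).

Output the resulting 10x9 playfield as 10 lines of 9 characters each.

Fill (4+0,7+1) = (4,8)
Fill (4+1,7+0) = (5,7)
Fill (4+1,7+1) = (5,8)
Fill (4+2,7+1) = (6,8)

Answer: .........
......#..
.........
....#....
....#...#
.####..##
........#
...#.#..#
#..##.#.#
...##..#.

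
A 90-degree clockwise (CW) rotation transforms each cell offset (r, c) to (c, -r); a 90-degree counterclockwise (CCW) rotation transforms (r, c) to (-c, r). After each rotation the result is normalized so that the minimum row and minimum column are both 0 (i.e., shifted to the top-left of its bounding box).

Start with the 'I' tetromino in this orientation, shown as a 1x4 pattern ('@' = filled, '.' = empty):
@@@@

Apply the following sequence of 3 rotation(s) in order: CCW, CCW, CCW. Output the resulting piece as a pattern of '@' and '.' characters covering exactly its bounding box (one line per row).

Start:
@@@@
After rotation 1 (CCW):
@
@
@
@
After rotation 2 (CCW):
@@@@
After rotation 3 (CCW):
@
@
@
@

Answer: @
@
@
@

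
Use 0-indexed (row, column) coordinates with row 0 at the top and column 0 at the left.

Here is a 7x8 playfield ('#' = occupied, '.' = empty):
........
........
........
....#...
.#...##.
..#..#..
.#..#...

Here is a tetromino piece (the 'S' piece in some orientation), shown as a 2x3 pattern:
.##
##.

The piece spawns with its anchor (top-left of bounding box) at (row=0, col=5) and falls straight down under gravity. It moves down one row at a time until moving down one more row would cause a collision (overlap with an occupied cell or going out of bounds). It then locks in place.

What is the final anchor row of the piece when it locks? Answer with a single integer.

Spawn at (row=0, col=5). Try each row:
  row 0: fits
  row 1: fits
  row 2: fits
  row 3: blocked -> lock at row 2

Answer: 2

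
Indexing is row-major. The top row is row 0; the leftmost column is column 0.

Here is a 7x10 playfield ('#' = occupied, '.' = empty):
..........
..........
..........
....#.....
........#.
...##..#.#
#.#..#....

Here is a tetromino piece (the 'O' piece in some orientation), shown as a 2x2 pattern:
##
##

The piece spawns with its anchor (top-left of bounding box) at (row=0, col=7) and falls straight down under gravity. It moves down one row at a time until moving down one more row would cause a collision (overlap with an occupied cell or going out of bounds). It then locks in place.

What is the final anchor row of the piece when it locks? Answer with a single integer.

Answer: 2

Derivation:
Spawn at (row=0, col=7). Try each row:
  row 0: fits
  row 1: fits
  row 2: fits
  row 3: blocked -> lock at row 2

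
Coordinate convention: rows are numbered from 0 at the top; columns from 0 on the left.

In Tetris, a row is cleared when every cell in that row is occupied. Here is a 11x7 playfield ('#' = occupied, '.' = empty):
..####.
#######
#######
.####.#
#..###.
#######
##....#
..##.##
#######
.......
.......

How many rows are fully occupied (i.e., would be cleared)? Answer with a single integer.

Check each row:
  row 0: 3 empty cells -> not full
  row 1: 0 empty cells -> FULL (clear)
  row 2: 0 empty cells -> FULL (clear)
  row 3: 2 empty cells -> not full
  row 4: 3 empty cells -> not full
  row 5: 0 empty cells -> FULL (clear)
  row 6: 4 empty cells -> not full
  row 7: 3 empty cells -> not full
  row 8: 0 empty cells -> FULL (clear)
  row 9: 7 empty cells -> not full
  row 10: 7 empty cells -> not full
Total rows cleared: 4

Answer: 4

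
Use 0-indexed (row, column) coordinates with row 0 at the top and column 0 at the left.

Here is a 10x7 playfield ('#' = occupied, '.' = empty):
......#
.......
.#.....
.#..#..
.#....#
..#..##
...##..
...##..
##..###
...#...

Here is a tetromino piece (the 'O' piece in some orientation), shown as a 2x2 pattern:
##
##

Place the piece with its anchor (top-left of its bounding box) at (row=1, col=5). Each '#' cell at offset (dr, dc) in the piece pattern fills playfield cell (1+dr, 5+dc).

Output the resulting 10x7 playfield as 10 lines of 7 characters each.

Fill (1+0,5+0) = (1,5)
Fill (1+0,5+1) = (1,6)
Fill (1+1,5+0) = (2,5)
Fill (1+1,5+1) = (2,6)

Answer: ......#
.....##
.#...##
.#..#..
.#....#
..#..##
...##..
...##..
##..###
...#...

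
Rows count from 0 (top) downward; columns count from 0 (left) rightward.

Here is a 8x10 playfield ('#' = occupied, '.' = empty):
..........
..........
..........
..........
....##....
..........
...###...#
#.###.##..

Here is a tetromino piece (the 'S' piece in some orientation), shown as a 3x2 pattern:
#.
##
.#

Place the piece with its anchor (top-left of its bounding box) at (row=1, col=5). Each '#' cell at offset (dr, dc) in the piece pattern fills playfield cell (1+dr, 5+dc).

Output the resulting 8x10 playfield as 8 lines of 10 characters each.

Answer: ..........
.....#....
.....##...
......#...
....##....
..........
...###...#
#.###.##..

Derivation:
Fill (1+0,5+0) = (1,5)
Fill (1+1,5+0) = (2,5)
Fill (1+1,5+1) = (2,6)
Fill (1+2,5+1) = (3,6)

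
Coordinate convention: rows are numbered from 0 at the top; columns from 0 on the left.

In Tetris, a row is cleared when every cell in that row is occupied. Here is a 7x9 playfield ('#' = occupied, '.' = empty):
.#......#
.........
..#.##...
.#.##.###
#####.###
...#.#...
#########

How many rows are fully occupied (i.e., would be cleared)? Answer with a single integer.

Check each row:
  row 0: 7 empty cells -> not full
  row 1: 9 empty cells -> not full
  row 2: 6 empty cells -> not full
  row 3: 3 empty cells -> not full
  row 4: 1 empty cell -> not full
  row 5: 7 empty cells -> not full
  row 6: 0 empty cells -> FULL (clear)
Total rows cleared: 1

Answer: 1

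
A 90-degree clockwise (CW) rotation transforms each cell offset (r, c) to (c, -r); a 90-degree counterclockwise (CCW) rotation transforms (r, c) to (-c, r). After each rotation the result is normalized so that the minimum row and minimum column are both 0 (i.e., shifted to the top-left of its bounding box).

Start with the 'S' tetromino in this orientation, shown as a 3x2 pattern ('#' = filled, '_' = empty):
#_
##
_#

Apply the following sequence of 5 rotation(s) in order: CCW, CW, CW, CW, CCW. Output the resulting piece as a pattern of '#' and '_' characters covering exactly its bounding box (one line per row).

Start:
#_
##
_#
After rotation 1 (CCW):
_##
##_
After rotation 2 (CW):
#_
##
_#
After rotation 3 (CW):
_##
##_
After rotation 4 (CW):
#_
##
_#
After rotation 5 (CCW):
_##
##_

Answer: _##
##_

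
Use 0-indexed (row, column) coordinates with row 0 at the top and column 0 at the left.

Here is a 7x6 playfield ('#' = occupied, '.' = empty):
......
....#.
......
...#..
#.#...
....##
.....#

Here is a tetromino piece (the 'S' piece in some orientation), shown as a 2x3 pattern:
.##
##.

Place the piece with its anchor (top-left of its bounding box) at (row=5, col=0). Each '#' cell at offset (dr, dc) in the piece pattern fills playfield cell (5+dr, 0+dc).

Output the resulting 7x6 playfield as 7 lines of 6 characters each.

Answer: ......
....#.
......
...#..
#.#...
.##.##
##...#

Derivation:
Fill (5+0,0+1) = (5,1)
Fill (5+0,0+2) = (5,2)
Fill (5+1,0+0) = (6,0)
Fill (5+1,0+1) = (6,1)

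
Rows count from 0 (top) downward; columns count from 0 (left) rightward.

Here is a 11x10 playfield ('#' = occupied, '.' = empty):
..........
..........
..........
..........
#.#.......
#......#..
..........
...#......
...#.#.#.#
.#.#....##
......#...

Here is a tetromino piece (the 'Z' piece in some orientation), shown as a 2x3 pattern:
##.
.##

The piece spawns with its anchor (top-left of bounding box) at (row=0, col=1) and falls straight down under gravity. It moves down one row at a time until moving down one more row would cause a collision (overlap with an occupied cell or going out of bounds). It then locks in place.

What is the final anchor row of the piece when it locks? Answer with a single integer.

Answer: 2

Derivation:
Spawn at (row=0, col=1). Try each row:
  row 0: fits
  row 1: fits
  row 2: fits
  row 3: blocked -> lock at row 2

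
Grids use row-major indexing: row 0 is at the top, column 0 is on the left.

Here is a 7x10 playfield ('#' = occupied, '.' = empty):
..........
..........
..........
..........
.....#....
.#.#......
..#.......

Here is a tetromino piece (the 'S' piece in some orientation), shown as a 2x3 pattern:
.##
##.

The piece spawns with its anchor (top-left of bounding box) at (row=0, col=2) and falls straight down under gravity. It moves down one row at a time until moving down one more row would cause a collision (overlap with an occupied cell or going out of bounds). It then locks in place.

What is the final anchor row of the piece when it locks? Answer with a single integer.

Answer: 3

Derivation:
Spawn at (row=0, col=2). Try each row:
  row 0: fits
  row 1: fits
  row 2: fits
  row 3: fits
  row 4: blocked -> lock at row 3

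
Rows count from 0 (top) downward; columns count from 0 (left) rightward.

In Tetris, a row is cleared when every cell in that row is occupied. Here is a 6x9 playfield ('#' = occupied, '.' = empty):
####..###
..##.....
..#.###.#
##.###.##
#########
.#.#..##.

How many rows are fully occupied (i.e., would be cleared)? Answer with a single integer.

Answer: 1

Derivation:
Check each row:
  row 0: 2 empty cells -> not full
  row 1: 7 empty cells -> not full
  row 2: 4 empty cells -> not full
  row 3: 2 empty cells -> not full
  row 4: 0 empty cells -> FULL (clear)
  row 5: 5 empty cells -> not full
Total rows cleared: 1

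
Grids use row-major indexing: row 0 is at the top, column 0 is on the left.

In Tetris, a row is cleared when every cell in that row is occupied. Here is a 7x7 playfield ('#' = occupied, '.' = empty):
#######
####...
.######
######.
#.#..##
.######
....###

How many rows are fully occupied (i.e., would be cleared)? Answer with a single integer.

Answer: 1

Derivation:
Check each row:
  row 0: 0 empty cells -> FULL (clear)
  row 1: 3 empty cells -> not full
  row 2: 1 empty cell -> not full
  row 3: 1 empty cell -> not full
  row 4: 3 empty cells -> not full
  row 5: 1 empty cell -> not full
  row 6: 4 empty cells -> not full
Total rows cleared: 1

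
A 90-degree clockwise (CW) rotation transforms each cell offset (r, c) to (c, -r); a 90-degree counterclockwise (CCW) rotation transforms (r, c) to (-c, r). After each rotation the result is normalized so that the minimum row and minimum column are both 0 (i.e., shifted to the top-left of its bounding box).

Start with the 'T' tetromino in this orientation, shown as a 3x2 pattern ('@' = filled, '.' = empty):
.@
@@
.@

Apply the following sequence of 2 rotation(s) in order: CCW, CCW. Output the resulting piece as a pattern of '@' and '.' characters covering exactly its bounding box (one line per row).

Start:
.@
@@
.@
After rotation 1 (CCW):
@@@
.@.
After rotation 2 (CCW):
@.
@@
@.

Answer: @.
@@
@.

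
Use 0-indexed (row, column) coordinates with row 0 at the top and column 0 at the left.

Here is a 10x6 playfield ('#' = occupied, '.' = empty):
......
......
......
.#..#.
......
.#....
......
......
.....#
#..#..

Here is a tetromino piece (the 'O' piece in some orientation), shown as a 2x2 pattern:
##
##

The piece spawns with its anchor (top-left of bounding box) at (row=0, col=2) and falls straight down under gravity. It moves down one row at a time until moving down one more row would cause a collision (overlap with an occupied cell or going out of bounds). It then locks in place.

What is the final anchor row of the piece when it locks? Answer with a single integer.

Spawn at (row=0, col=2). Try each row:
  row 0: fits
  row 1: fits
  row 2: fits
  row 3: fits
  row 4: fits
  row 5: fits
  row 6: fits
  row 7: fits
  row 8: blocked -> lock at row 7

Answer: 7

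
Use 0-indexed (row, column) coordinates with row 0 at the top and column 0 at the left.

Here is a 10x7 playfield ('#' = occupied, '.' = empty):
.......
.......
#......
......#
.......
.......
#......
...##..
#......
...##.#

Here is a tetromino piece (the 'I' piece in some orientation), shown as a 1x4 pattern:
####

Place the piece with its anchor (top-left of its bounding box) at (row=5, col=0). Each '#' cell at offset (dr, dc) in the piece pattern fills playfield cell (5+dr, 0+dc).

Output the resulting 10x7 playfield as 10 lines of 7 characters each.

Answer: .......
.......
#......
......#
.......
####...
#......
...##..
#......
...##.#

Derivation:
Fill (5+0,0+0) = (5,0)
Fill (5+0,0+1) = (5,1)
Fill (5+0,0+2) = (5,2)
Fill (5+0,0+3) = (5,3)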